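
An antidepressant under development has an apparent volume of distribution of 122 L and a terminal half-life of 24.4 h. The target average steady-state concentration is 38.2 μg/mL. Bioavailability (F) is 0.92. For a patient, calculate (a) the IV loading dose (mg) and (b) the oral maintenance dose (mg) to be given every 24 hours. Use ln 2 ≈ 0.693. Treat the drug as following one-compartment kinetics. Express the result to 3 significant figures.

(a) 4660 mg; (b) 3450 mg

LD = Vd × C = 122.0 × 38.2 = 4660 mg
CL = 0.693 × Vd / t½ = 0.693 × 122.0 / 24.4 = 3.465 L/h
D = CL × Css × τ / F = 3.465 × 38.2 × 24 / 0.92 = 3453 mg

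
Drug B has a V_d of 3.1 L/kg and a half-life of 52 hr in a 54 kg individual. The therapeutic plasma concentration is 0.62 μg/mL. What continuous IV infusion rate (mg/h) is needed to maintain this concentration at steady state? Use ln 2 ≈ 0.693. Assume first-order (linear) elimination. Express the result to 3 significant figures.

Total Vd = 3.1 × 54 = 167.4 L
CL = ln 2 · Vd / t½ = 0.693 × 167.4 / 52 = 2.231 L/h
Infusion rate = CL × Css = 2.231 × 0.62 = 1.383 mg/h

1.38 mg/h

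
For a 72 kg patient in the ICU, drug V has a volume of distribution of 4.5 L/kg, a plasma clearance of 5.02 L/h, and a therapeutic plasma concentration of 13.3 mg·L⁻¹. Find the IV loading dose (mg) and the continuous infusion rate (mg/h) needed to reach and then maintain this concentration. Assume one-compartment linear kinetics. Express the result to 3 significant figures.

(a) 4310 mg; (b) 66.8 mg/h

Vd = 4.5 L/kg × 72 kg = 324.0 L
LD = Vd · C_target = 324.0 × 13.3 = 4309 mg
Infusion rate = 5.020 L/h × 13.3 mg/L = 66.77 mg/h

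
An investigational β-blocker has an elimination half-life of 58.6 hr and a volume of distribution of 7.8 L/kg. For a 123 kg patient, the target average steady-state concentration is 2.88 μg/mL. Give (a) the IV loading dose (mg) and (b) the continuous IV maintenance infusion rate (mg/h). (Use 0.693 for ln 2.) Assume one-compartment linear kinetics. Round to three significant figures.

(a) 2760 mg; (b) 32.7 mg/h

Vd = 7.8 L/kg × 123 kg = 959.4 L
LD = Vd × C = 959.4 × 2.88 = 2763 mg
CL = 0.693 × Vd / t½ = 0.693 × 959.4 / 58.6 = 11.35 L/h
Infusion rate = CL × Css = 11.35 × 2.88 = 32.69 mg/h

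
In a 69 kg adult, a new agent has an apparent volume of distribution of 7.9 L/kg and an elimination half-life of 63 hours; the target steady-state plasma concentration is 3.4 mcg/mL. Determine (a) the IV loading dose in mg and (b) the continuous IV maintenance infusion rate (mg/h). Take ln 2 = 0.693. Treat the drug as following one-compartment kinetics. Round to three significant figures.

Total Vd = 7.9 × 69 = 545.1 L
LD = Vd × C = 545.1 × 3.4 = 1853 mg
CL = 0.693 × Vd / t½ = 0.693 × 545.1 / 63 = 5.996 L/h
Infusion rate = CL × Css = 5.996 × 3.4 = 20.39 mg/h

(a) 1850 mg; (b) 20.4 mg/h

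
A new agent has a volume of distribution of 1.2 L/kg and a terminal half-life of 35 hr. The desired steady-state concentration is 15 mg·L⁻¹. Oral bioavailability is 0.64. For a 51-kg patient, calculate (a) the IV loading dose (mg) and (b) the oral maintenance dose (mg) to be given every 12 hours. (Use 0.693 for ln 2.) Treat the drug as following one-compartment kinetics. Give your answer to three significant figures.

(a) 918 mg; (b) 341 mg

Vd(total) = 51 kg × 1.2 L/kg = 61.20 L
LD = Vd × C = 61.20 × 15 = 918.0 mg
CL = 0.693 × Vd / t½ = 0.693 × 61.20 / 35 = 1.212 L/h
D = CL × Css × τ / F = 1.212 × 15 × 12 / 0.64 = 340.9 mg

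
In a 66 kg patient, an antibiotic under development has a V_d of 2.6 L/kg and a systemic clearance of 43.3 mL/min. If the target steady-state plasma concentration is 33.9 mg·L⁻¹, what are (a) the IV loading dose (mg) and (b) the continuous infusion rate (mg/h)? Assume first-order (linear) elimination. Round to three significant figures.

(a) 5820 mg; (b) 88.1 mg/h

Vd = 2.6 L/kg × 66 kg = 171.6 L
LD = Vd · C_target = 171.6 × 33.9 = 5817 mg
CL = 43.3 mL/min = 43.3 × 0.06 = 2.598 L/h
Maintenance infusion rate = CL × Css = 2.598 × 33.9 = 88.07 mg/h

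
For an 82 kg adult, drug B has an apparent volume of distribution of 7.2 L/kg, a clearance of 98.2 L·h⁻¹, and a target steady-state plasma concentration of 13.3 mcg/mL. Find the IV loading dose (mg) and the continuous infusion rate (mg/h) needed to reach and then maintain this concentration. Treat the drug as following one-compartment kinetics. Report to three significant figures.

Total Vd = 7.2 × 82 = 590.4 L
Loading: fill Vd to C_target → 590.4 L × 13.3 mg/L = 7852 mg
Maintenance infusion rate = CL × Css = 98.20 × 13.3 = 1306 mg/h

(a) 7850 mg; (b) 1310 mg/h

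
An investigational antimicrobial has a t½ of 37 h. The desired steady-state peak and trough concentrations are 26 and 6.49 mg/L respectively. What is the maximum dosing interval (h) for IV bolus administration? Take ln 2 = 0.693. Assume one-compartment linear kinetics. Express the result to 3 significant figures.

74.1 h

k = 0.693 / t½ = 0.693 / 37 = 0.01873 h⁻¹
Between IV bolus doses, concentration decays as C = C₀·e^(−kτ), so C_peak/C_trough = e^(kτ).
τ_max = ln(C_peak/C_trough) / k = ln(26/6.49) / 0.01873 = 1.388 / 0.01873 = 74.11 h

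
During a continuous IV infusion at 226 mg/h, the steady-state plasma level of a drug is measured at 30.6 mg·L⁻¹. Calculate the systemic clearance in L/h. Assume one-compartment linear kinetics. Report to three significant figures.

At steady state, infusion rate = CL × Css, so CL = rate / Css.
CL = 226 / 30.6 = 7.386 L/h

7.39 L/h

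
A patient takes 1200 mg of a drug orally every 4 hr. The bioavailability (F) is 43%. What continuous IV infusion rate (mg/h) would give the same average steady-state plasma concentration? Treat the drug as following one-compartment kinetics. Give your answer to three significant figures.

129 mg/h

Equivalent systemic input: infusion rate = F·D/τ.
Rate = 0.43 × 1200 / 4 = 129.0 mg/h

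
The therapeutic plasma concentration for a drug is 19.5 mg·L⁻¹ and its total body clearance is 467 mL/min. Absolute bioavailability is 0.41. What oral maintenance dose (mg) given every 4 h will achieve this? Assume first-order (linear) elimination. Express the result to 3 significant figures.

CL = 467 mL/min = 467 × 0.06 = 28.02 L/h
D = CL × Css × τ / F = 28.02 × 19.5 × 4 / 0.41 = 5331 mg

5330 mg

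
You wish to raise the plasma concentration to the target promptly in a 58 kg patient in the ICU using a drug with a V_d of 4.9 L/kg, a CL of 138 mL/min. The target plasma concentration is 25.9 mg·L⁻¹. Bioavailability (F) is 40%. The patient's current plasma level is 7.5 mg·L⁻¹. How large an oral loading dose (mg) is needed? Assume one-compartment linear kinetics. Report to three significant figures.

Total Vd = 4.9 × 58 = 284.2 L
The loading dose fills Vd to the target concentration; clearance is irrelevant here.
Concentration deficit ΔC = 25.9 − 7.5 = 18.40 mg/L
LD = Vd × ΔC / F = 284.2 × 18.40 / 0.4 = 13070 mg

13100 mg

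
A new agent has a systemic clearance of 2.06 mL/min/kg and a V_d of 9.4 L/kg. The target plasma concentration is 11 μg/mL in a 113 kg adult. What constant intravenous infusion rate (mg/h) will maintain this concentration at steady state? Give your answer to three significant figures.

154 mg/h

CL = 2.06 mL/min/kg × 113 kg = 232.8 mL/min = 232.8 × 60/1000 = 13.97 L/h
At steady state, infusion rate equals elimination rate: rate in = CL × Css.
Rate = CL × Css = 13.97 × 11 = 153.7 mg/h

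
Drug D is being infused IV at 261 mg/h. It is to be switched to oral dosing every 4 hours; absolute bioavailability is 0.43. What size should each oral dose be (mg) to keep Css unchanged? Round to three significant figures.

2430 mg

To maintain the same Css, the systemic dosing rate must be unchanged: F·D/τ = infusion rate.
D = rate × τ / F = 261 × 4 / 0.43 = 2428 mg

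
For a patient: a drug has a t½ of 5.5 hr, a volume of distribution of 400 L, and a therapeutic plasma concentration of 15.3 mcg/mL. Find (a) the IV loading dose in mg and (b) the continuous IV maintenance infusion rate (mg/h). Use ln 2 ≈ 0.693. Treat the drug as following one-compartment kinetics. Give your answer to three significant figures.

(a) 6120 mg; (b) 771 mg/h

LD = Vd × C = 400.0 × 15.3 = 6120 mg
CL = 0.693 × Vd / t½ = 0.693 × 400.0 / 5.5 = 50.40 L/h
Infusion rate = CL × Css = 50.40 × 15.3 = 771.1 mg/h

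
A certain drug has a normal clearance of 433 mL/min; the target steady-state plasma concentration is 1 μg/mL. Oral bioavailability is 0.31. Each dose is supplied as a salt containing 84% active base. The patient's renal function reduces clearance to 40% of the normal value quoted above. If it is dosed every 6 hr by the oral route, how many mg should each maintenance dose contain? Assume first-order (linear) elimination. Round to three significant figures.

239 mg

CL = 433 mL/min = 433 × 0.06 = 25.98 L/h
Patient clearance = 0.4 × 25.98 = 10.39 L/h
D = CL × Css × τ / F / S = 10.39 × 1 × 6 / 0.31 / 0.84 = 239.4 mg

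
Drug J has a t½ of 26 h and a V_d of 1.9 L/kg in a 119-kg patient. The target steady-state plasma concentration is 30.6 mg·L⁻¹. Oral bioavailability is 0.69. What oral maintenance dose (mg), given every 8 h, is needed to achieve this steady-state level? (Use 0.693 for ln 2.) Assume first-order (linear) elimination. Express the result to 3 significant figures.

Total Vd = 1.9 × 119 = 226.1 L
k = 0.693/26 = 0.02665 h⁻¹, so CL = k·Vd = 0.02665 × 226.1 = 6.026 L/h
D = CL × Css × τ / F = 6.026 × 30.6 × 8 / 0.69 = 2138 mg

2140 mg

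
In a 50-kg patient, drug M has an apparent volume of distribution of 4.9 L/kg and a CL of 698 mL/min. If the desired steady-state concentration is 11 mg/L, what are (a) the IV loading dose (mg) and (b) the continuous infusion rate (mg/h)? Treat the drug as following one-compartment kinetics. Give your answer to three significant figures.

Vd = 4.9 L/kg × 50 kg = 245.0 L
LD = Vd · C_target = 245.0 × 11 = 2695 mg
CL = 698 mL/min = 698 × 0.06 = 41.88 L/h
Maintenance infusion rate = CL × Css = 41.88 × 11 = 460.7 mg/h

(a) 2700 mg; (b) 461 mg/h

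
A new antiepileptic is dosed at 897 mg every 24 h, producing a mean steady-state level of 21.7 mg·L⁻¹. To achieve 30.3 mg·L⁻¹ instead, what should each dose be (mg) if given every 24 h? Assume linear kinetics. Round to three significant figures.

1250 mg

For first-order elimination, Css ∝ F·D/(CL·τ); F and CL are unchanged, so Css ∝ D/τ.
D₂ = D₁ × (Css,target / Css,current) = 897 × 30.3/21.7 = 1252 mg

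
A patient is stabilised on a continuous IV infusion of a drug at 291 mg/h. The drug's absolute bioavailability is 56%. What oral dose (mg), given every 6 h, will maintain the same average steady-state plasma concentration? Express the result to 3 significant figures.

3120 mg

To maintain the same Css, the systemic dosing rate must be unchanged: F·D/τ = infusion rate.
D = rate × τ / F = 291 × 6 / 0.56 = 3118 mg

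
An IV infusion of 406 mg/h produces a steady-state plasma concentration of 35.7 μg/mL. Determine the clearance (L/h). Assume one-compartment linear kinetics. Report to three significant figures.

11.4 L/h

At steady state, infusion rate = CL × Css, so CL = rate / Css.
CL = 406 / 35.7 = 11.37 L/h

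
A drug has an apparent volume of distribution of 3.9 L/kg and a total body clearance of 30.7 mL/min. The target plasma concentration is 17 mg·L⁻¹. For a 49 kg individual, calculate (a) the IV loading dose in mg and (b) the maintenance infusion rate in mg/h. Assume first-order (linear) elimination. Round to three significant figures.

(a) 3250 mg; (b) 31.3 mg/h

Total Vd = 3.9 × 49 = 191.1 L
Loading dose = Vd × C = 191.1 × 17 = 3249 mg
CL = 30.7 mL/min = 30.7 × 0.06 = 1.842 L/h
Infusion rate = 1.842 L/h × 17 mg/L = 31.31 mg/h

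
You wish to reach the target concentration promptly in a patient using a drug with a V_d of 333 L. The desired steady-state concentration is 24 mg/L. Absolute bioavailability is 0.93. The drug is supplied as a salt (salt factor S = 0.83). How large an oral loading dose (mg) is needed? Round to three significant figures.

10400 mg

The loading dose fills Vd to the target concentration.
LD = Vd × C / F / S = 333.0 × 24.00 / 0.93 / 0.83 = 10350 mg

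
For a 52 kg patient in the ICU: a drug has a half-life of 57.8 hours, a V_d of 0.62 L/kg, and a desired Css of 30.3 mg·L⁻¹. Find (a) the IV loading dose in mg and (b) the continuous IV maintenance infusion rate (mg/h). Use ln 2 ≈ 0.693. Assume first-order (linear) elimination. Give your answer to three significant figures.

Vd(total) = 52 kg × 0.62 L/kg = 32.24 L
LD = Vd × C = 32.24 × 30.3 = 976.9 mg
CL = 0.693 × Vd / t½ = 0.693 × 32.24 / 57.8 = 0.3865 L/h
Infusion rate = CL × Css = 0.3865 × 30.3 = 11.71 mg/h

(a) 977 mg; (b) 11.7 mg/h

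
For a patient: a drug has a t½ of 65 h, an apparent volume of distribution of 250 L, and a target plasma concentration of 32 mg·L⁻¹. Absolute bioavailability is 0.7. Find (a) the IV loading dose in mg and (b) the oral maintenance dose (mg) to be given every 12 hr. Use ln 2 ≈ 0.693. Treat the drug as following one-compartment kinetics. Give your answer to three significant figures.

(a) 8000 mg; (b) 1460 mg

LD = Vd × C = 250.0 × 32 = 8000 mg
CL = 0.693 × Vd / t½ = 0.693 × 250.0 / 65 = 2.665 L/h
D = CL × Css × τ / F = 2.665 × 32 × 12 / 0.7 = 1462 mg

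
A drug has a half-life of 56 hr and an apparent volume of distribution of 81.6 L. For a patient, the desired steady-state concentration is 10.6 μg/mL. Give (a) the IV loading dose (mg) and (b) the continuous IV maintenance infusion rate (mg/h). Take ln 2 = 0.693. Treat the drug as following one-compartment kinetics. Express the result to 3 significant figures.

(a) 865 mg; (b) 10.7 mg/h

LD = Vd × C = 81.60 × 10.6 = 865.0 mg
CL = 0.693 × Vd / t½ = 0.693 × 81.60 / 56 = 1.010 L/h
Infusion rate = CL × Css = 1.010 × 10.6 = 10.71 mg/h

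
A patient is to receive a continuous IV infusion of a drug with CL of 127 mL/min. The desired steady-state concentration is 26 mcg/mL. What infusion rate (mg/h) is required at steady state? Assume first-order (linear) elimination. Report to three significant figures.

198 mg/h

CL = 127 mL/min = 127 × 0.06 = 7.620 L/h
Infusion rate = CL · Css = 7.620 L/h × 26 mg/L = 198.1 mg/h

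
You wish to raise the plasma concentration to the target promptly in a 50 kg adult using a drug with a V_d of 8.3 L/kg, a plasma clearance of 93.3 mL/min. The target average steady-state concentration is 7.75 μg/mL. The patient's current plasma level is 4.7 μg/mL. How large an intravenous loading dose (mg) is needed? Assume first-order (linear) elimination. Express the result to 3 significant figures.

Vd(total) = 50 kg × 8.3 L/kg = 415.0 L
Concentration deficit ΔC = 7.75 − 4.7 = 3.050 mg/L
LD = Vd × ΔC = 415.0 × 3.050 = 1266 mg

1270 mg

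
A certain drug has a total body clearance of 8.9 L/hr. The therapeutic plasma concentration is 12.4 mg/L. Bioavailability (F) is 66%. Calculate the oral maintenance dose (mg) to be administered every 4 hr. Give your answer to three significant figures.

D = CL × Css × τ / F = 8.900 × 12.4 × 4 / 0.66 = 668.8 mg

669 mg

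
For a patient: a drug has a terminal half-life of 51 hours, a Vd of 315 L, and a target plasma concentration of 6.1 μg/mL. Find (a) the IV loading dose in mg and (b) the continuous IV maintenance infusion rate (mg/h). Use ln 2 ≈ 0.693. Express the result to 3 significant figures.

LD = Vd × C = 315.0 × 6.1 = 1922 mg
CL = 0.693 × Vd / t½ = 0.693 × 315.0 / 51 = 4.280 L/h
Infusion rate = CL × Css = 4.280 × 6.1 = 26.11 mg/h

(a) 1920 mg; (b) 26.1 mg/h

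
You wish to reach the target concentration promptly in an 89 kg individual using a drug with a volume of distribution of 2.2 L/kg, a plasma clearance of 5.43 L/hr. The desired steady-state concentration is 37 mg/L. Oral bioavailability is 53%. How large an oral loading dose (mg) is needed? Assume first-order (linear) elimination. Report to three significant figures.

13700 mg

Vd(total) = 89 kg × 2.2 L/kg = 195.8 L
LD = Vd × C / F = 195.8 × 37.00 / 0.53 = 13670 mg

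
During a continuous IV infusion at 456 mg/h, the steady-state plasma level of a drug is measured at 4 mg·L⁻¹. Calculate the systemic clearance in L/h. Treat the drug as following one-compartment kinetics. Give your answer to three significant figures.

At steady state, infusion rate = CL × Css, so CL = rate / Css.
CL = 456 / 4 = 114.0 L/h

114 L/h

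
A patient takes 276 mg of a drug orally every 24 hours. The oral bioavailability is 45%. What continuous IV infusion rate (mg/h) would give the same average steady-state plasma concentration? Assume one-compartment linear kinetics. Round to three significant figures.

Equivalent systemic input: infusion rate = F·D/τ.
Rate = 0.45 × 276 / 24 = 5.175 mg/h

5.18 mg/h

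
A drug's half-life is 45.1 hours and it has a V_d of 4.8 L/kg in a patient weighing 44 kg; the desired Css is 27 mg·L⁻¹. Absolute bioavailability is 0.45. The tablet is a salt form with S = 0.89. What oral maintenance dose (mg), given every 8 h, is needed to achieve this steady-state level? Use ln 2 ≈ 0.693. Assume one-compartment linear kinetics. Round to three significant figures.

1750 mg

Vd = 4.8 L/kg × 44 kg = 211.2 L
CL = 0.693 × Vd / t½ = 0.693 × 211.2 / 45.1 = 3.245 L/h
D = CL × Css × τ / F / S = 3.245 × 27 × 8 / 0.45 / 0.89 = 1750 mg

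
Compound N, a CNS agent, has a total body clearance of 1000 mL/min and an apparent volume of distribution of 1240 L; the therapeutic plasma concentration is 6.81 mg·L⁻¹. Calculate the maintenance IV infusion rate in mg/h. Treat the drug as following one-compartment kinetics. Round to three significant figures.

409 mg/h

CL = 1000 mL/min × 60/1000 = 60.00 L/h
Infusion rate = CL · Css = 60.00 L/h × 6.81 mg/L = 408.6 mg/h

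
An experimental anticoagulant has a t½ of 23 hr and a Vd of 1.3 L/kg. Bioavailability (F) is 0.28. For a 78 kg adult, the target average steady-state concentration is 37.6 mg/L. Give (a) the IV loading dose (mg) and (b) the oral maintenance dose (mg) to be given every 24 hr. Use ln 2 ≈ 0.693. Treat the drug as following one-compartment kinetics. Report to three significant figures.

(a) 3810 mg; (b) 9850 mg

Total Vd = 1.3 × 78 = 101.4 L
LD = Vd × C = 101.4 × 37.6 = 3813 mg
CL = 0.693 × Vd / t½ = 0.693 × 101.4 / 23 = 3.055 L/h
D = CL × Css × τ / F = 3.055 × 37.6 × 24 / 0.28 = 9846 mg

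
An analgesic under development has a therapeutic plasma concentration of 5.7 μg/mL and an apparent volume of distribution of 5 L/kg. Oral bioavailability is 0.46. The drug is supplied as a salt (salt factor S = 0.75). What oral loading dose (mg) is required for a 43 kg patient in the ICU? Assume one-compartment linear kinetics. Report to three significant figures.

Vd(total) = 43 kg × 5 L/kg = 215.0 L
The loading dose fills Vd to the target concentration.
LD = Vd × C / F / S = 215.0 × 5.700 / 0.46 / 0.75 = 3552 mg

3550 mg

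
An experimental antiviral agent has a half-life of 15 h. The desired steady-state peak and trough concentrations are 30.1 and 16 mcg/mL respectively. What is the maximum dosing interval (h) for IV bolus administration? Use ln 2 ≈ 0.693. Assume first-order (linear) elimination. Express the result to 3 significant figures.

k = 0.693 / t½ = 0.693 / 15 = 0.04620 h⁻¹
Between IV bolus doses, concentration decays as C = C₀·e^(−kτ), so C_peak/C_trough = e^(kτ).
τ_max = ln(C_peak/C_trough) / k = ln(30.1/16) / 0.04620 = 0.6319 / 0.04620 = 13.68 h

13.7 h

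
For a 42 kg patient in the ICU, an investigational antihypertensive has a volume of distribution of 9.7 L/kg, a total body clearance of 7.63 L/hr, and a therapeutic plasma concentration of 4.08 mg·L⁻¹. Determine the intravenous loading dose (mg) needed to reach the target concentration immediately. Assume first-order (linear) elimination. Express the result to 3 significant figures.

Total Vd = 9.7 × 42 = 407.4 L
The loading dose fills Vd to the target concentration.
LD = Vd × C = 407.4 × 4.080 = 1662 mg

1660 mg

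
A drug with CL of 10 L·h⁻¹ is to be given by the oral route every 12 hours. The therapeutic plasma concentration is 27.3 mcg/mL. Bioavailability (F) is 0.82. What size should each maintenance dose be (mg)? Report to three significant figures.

At steady state, dose per interval replaces the amount cleared in that interval: F·D/τ = CL·Css.
D = CL × Css × τ / F = 10.00 × 27.3 × 12 / 0.82 = 3995 mg

4000 mg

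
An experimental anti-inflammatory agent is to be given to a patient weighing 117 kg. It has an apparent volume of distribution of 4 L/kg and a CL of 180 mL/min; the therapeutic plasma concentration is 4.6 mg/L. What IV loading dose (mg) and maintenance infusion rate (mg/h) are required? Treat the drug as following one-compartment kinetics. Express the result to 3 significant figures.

Vd(total) = 117 kg × 4 L/kg = 468.0 L
LD = Vd · C_target = 468.0 × 4.6 = 2153 mg
Convert clearance: 180 mL/min × 60 min/h ÷ 1000 mL/L = 10.80 L/h
Maintenance: replace elimination → rate = CL × Css = 10.80 × 4.6 = 49.68 mg/h

(a) 2150 mg; (b) 49.7 mg/h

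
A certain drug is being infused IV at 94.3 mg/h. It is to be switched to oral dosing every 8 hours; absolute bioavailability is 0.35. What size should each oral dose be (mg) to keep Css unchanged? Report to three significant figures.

To maintain the same Css, the systemic dosing rate must be unchanged: F·D/τ = infusion rate.
D = rate × τ / F = 94.3 × 8 / 0.35 = 2155 mg

2160 mg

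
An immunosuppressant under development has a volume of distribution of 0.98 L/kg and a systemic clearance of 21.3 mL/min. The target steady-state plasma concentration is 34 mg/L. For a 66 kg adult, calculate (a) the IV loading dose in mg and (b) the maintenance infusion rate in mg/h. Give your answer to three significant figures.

Total Vd = 0.98 × 66 = 64.68 L
Loading: fill Vd to C_target → 64.68 L × 34 mg/L = 2199 mg
CL = 21.3 mL/min × 60/1000 = 1.278 L/h
Maintenance infusion rate = CL × Css = 1.278 × 34 = 43.45 mg/h

(a) 2200 mg; (b) 43.5 mg/h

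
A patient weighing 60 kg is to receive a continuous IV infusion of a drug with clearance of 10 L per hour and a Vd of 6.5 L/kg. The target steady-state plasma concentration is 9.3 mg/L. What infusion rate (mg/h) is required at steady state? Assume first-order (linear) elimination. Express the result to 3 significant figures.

At steady state, infusion rate equals elimination rate: rate in = CL × Css.
Rate = CL × Css = 10.00 × 9.3 = 93.00 mg/h

93.0 mg/h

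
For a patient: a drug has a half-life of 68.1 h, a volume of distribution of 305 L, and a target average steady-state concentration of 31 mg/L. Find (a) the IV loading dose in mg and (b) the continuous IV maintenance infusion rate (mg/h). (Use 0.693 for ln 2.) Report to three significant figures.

(a) 9460 mg; (b) 96.2 mg/h

LD = Vd × C = 305.0 × 31 = 9455 mg
CL = 0.693 × Vd / t½ = 0.693 × 305.0 / 68.1 = 3.104 L/h
Infusion rate = CL × Css = 3.104 × 31 = 96.22 mg/h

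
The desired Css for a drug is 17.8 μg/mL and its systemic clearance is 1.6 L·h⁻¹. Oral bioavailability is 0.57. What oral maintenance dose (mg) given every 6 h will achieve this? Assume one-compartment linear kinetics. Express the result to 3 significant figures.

300 mg

At steady state, dose per interval replaces the amount cleared in that interval: F·D/τ = CL·Css.
D = CL × Css × τ / F = 1.600 × 17.8 × 6 / 0.57 = 299.8 mg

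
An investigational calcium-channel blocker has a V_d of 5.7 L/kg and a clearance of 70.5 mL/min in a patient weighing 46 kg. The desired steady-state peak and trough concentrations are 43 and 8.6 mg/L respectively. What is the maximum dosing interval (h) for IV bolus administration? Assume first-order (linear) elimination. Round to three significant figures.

99.8 h

Vd(total) = 46 kg × 5.7 L/kg = 262.2 L
CL = 70.5 mL/min × 60/1000 = 4.230 L/h
k = CL / Vd = 4.230 / 262.2 = 0.01613 h⁻¹
Between IV bolus doses, concentration decays as C = C₀·e^(−kτ), so C_peak/C_trough = e^(kτ).
τ_max = ln(C_peak/C_trough) / k = ln(43/8.6) / 0.01613 = 1.609 / 0.01613 = 99.75 h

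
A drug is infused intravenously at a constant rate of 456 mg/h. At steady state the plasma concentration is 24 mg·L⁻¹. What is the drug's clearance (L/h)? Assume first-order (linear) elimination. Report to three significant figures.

19.0 L/h

At steady state, infusion rate = CL × Css, so CL = rate / Css.
CL = 456 / 24 = 19.00 L/h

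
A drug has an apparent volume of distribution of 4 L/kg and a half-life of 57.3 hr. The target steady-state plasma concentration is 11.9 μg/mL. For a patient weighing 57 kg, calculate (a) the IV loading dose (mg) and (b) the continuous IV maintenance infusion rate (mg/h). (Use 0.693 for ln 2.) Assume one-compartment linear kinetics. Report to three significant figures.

Vd(total) = 57 kg × 4 L/kg = 228.0 L
LD = Vd × C = 228.0 × 11.9 = 2713 mg
CL = 0.693 × Vd / t½ = 0.693 × 228.0 / 57.3 = 2.757 L/h
Infusion rate = CL × Css = 2.757 × 11.9 = 32.81 mg/h

(a) 2710 mg; (b) 32.8 mg/h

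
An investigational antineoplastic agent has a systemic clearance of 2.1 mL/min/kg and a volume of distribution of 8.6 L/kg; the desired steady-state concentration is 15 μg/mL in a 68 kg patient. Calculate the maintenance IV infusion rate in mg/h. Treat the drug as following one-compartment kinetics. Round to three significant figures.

129 mg/h

CL = 2.1 mL/min/kg × 68 kg = 142.8 mL/min = 142.8 × 60/1000 = 8.568 L/h
Vd does not affect the maintenance rate; only clearance governs steady-state input.
R₀ = 8.568 × 15 = 128.5 mg/h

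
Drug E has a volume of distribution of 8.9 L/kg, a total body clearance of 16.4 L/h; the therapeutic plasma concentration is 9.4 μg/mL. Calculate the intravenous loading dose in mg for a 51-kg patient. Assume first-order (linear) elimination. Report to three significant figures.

4270 mg

Vd(total) = 51 kg × 8.9 L/kg = 453.9 L
The loading dose fills Vd to the target concentration; clearance is irrelevant here.
LD = Vd × C = 453.9 × 9.400 = 4267 mg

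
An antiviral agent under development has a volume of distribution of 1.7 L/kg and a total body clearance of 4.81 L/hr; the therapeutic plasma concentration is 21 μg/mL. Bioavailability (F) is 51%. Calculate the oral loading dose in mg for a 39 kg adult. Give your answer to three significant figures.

2730 mg

Total Vd = 1.7 × 39 = 66.30 L
The loading dose fills Vd to the target concentration.
LD = Vd × C / F = 66.30 × 21.00 / 0.51 = 2730 mg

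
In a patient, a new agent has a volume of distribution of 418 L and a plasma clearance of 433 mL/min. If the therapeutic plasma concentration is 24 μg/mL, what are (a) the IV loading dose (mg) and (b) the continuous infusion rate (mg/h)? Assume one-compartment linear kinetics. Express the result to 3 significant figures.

(a) 10000 mg; (b) 624 mg/h

LD = Vd · C_target = 418.0 × 24 = 10030 mg
Convert clearance: 433 mL/min × 60 min/h ÷ 1000 mL/L = 25.98 L/h
Maintenance infusion rate = CL × Css = 25.98 × 24 = 623.5 mg/h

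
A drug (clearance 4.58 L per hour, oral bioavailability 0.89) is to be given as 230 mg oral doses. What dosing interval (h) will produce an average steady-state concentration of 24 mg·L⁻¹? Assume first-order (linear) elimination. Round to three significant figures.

F·D/τ = CL·Css → τ = F·D / (CL·Css).
τ = 0.89 × 230 / (4.58 × 24) = 1.862 h

1.86 h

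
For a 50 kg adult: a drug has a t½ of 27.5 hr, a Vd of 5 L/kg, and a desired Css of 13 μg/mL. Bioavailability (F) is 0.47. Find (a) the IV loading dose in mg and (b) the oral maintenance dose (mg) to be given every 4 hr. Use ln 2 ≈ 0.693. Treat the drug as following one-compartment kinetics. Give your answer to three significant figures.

(a) 3250 mg; (b) 697 mg

Total Vd = 5 × 50 = 250.0 L
LD = Vd × C = 250.0 × 13 = 3250 mg
CL = 0.693 × Vd / t½ = 0.693 × 250.0 / 27.5 = 6.300 L/h
D = CL × Css × τ / F = 6.300 × 13 × 4 / 0.47 = 697.0 mg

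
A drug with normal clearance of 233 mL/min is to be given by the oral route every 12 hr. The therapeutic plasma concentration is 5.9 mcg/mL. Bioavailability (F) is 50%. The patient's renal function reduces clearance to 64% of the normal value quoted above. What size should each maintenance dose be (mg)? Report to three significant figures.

1270 mg

CL = 233 mL/min × 60/1000 = 13.98 L/h
Patient clearance = 0.64 × 13.98 = 8.947 L/h
D = CL × Css × τ / F = 8.947 × 5.9 × 12 / 0.5 = 1267 mg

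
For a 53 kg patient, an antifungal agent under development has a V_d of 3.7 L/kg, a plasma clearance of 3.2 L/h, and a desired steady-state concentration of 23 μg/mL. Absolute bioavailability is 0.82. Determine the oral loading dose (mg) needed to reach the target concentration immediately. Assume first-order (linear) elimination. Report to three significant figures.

Vd = 3.7 L/kg × 53 kg = 196.1 L
LD = Vd × C / F = 196.1 × 23.00 / 0.82 = 5500 mg

5500 mg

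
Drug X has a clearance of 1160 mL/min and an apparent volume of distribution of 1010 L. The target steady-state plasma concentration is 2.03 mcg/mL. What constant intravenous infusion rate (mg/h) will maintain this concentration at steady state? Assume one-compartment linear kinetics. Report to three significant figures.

141 mg/h

Convert clearance: 1160 mL/min × 60 min/h ÷ 1000 mL/L = 69.60 L/h
Vd does not affect the maintenance rate; only clearance governs steady-state input.
R₀ = 69.60 × 2.03 = 141.3 mg/h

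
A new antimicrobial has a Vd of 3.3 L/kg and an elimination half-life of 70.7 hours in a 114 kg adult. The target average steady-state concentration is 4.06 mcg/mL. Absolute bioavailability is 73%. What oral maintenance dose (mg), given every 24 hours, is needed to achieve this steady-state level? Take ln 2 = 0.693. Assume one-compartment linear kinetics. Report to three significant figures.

Vd(total) = 114 kg × 3.3 L/kg = 376.2 L
k = 0.693/70.7 = 0.009802 h⁻¹, so CL = k·Vd = 0.009802 × 376.2 = 3.688 L/h
D = CL × Css × τ / F = 3.688 × 4.06 × 24 / 0.73 = 492.3 mg

492 mg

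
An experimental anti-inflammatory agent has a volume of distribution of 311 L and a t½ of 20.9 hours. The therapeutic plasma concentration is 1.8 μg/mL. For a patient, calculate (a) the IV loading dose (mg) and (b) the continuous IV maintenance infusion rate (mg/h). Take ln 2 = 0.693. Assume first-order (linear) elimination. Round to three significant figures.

(a) 560 mg; (b) 18.6 mg/h

LD = Vd × C = 311.0 × 1.8 = 559.8 mg
CL = 0.693 × Vd / t½ = 0.693 × 311.0 / 20.9 = 10.31 L/h
Infusion rate = CL × Css = 10.31 × 1.8 = 18.56 mg/h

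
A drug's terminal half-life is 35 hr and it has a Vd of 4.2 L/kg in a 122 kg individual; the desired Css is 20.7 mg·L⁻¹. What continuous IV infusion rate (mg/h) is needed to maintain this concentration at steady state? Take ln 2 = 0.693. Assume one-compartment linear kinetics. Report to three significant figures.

Total Vd = 4.2 × 122 = 512.4 L
CL = 0.693 × Vd / t½ = 0.693 × 512.4 / 35 = 10.15 L/h
Infusion rate = CL × Css = 10.15 × 20.7 = 210.1 mg/h

210 mg/h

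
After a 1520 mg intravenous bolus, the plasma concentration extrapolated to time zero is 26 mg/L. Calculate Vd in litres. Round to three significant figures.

Immediately after an IV bolus, C₀ = Dose / Vd, so Vd = Dose / C₀.
Vd = 1520 / 26 = 58.46 L

58.5 L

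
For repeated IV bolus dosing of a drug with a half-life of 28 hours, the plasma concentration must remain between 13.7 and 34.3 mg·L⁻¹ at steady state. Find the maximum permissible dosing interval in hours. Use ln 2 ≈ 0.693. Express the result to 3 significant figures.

37.1 h

k = 0.693 / t½ = 0.693 / 28 = 0.02475 h⁻¹
Between IV bolus doses, concentration decays as C = C₀·e^(−kτ), so C_peak/C_trough = e^(kτ).
τ_max = ln(C_peak/C_trough) / k = ln(34.3/13.7) / 0.02475 = 0.9177 / 0.02475 = 37.08 h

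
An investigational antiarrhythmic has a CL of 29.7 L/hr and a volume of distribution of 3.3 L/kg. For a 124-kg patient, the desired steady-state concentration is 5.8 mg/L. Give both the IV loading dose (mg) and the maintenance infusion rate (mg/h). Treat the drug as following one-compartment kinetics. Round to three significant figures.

(a) 2370 mg; (b) 172 mg/h

Vd(total) = 124 kg × 3.3 L/kg = 409.2 L
LD = Vd · C_target = 409.2 × 5.8 = 2373 mg
Maintenance: replace elimination → rate = CL × Css = 29.70 × 5.8 = 172.3 mg/h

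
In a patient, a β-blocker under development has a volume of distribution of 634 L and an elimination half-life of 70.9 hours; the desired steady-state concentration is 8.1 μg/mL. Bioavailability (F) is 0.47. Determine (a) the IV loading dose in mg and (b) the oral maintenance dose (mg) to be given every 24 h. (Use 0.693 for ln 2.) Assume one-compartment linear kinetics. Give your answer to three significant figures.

(a) 5140 mg; (b) 2560 mg

LD = Vd × C = 634.0 × 8.1 = 5135 mg
CL = 0.693 × Vd / t½ = 0.693 × 634.0 / 70.9 = 6.197 L/h
D = CL × Css × τ / F = 6.197 × 8.1 × 24 / 0.47 = 2563 mg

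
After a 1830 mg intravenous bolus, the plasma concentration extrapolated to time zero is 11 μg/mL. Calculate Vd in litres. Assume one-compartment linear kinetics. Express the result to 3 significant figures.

Immediately after an IV bolus, C₀ = Dose / Vd, so Vd = Dose / C₀.
Vd = 1830 / 11 = 166.4 L

166 L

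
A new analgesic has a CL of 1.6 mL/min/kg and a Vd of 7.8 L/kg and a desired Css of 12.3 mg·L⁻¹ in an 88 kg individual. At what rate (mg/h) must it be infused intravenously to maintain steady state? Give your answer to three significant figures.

104 mg/h

CL = 1.6 mL/min/kg × 88 kg = 140.8 mL/min = 140.8 × 60/1000 = 8.448 L/h
At steady state, infusion rate equals elimination rate: rate in = CL × Css.
R₀ = 8.448 × 12.3 = 103.9 mg/h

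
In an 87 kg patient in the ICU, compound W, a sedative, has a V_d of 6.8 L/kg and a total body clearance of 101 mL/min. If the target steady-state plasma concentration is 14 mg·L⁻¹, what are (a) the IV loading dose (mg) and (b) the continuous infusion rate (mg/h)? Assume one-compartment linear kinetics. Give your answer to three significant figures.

Vd = 6.8 L/kg × 87 kg = 591.6 L
Loading: fill Vd to C_target → 591.6 L × 14 mg/L = 8282 mg
CL = 101 mL/min = 101 × 0.06 = 6.060 L/h
Infusion rate = 6.060 L/h × 14 mg/L = 84.84 mg/h

(a) 8280 mg; (b) 84.8 mg/h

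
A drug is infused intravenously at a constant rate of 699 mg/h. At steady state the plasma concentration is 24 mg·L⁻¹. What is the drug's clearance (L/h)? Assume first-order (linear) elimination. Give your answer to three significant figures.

At steady state, infusion rate = CL × Css, so CL = rate / Css.
CL = 699 / 24 = 29.13 L/h

29.1 L/h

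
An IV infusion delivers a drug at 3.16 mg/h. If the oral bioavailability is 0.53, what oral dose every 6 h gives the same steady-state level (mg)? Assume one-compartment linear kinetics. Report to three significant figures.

To maintain the same Css, the systemic dosing rate must be unchanged: F·D/τ = infusion rate.
D = rate × τ / F = 3.16 × 6 / 0.53 = 35.77 mg

35.8 mg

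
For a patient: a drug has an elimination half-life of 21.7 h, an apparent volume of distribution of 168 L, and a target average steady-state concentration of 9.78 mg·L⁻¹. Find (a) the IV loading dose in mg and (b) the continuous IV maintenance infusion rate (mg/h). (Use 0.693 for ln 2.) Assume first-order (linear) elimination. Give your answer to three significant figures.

LD = Vd × C = 168.0 × 9.78 = 1643 mg
CL = 0.693 × Vd / t½ = 0.693 × 168.0 / 21.7 = 5.365 L/h
Infusion rate = CL × Css = 5.365 × 9.78 = 52.47 mg/h

(a) 1640 mg; (b) 52.5 mg/h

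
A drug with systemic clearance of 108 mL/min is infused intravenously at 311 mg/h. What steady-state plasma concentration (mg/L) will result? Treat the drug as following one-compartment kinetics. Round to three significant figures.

48.0 mg/L

Convert clearance: 108 mL/min × 60 min/h ÷ 1000 mL/L = 6.480 L/h
Css = rate / CL = 311 / 6.480 = 47.99 mg/L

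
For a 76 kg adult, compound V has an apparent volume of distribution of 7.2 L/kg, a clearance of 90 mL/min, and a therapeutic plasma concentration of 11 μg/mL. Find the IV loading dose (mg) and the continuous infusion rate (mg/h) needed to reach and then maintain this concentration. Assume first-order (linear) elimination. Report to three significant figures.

(a) 6020 mg; (b) 59.4 mg/h

Total Vd = 7.2 × 76 = 547.2 L
LD = Vd · C_target = 547.2 × 11 = 6019 mg
CL = 90 mL/min = 90 × 0.06 = 5.400 L/h
Maintenance infusion rate = CL × Css = 5.400 × 11 = 59.40 mg/h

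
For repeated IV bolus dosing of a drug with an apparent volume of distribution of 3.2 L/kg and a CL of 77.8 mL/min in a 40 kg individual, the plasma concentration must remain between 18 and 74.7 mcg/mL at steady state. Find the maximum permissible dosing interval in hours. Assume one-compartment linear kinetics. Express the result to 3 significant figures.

Vd(total) = 40 kg × 3.2 L/kg = 128.0 L
Convert clearance: 77.8 mL/min × 60 min/h ÷ 1000 mL/L = 4.668 L/h
k = CL / Vd = 4.668 / 128.0 = 0.03647 h⁻¹
Between IV bolus doses, concentration decays as C = C₀·e^(−kτ), so C_peak/C_trough = e^(kτ).
τ_max = ln(C_peak/C_trough) / k = ln(74.7/18) / 0.03647 = 1.423 / 0.03647 = 39.02 h

39.0 h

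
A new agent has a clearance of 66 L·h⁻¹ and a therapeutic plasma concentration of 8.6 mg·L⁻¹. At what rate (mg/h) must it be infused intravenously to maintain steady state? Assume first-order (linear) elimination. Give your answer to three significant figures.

Rate = CL × Css = 66.00 × 8.6 = 567.6 mg/h

568 mg/h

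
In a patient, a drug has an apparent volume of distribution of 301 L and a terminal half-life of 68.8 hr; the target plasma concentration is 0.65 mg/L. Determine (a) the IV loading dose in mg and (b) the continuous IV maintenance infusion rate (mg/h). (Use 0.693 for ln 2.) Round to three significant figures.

LD = Vd × C = 301.0 × 0.65 = 195.7 mg
CL = 0.693 × Vd / t½ = 0.693 × 301.0 / 68.8 = 3.032 L/h
Infusion rate = CL × Css = 3.032 × 0.65 = 1.971 mg/h

(a) 196 mg; (b) 1.97 mg/h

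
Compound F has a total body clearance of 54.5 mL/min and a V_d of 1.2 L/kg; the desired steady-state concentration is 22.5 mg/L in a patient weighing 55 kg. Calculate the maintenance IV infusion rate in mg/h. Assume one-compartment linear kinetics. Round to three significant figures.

CL = 54.5 mL/min × 60/1000 = 3.270 L/h
Infusion rate = CL · Css = 3.270 L/h × 22.5 mg/L = 73.58 mg/h

73.6 mg/h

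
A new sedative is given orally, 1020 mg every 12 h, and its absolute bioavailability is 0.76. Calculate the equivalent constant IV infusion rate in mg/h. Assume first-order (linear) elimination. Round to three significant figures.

Equivalent systemic input: infusion rate = F·D/τ.
Rate = 0.76 × 1020 / 12 = 64.60 mg/h

64.6 mg/h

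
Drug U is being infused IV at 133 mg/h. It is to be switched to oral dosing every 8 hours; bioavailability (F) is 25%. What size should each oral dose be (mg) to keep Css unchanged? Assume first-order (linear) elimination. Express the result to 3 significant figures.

To maintain the same Css, the systemic dosing rate must be unchanged: F·D/τ = infusion rate.
D = rate × τ / F = 133 × 8 / 0.25 = 4256 mg

4260 mg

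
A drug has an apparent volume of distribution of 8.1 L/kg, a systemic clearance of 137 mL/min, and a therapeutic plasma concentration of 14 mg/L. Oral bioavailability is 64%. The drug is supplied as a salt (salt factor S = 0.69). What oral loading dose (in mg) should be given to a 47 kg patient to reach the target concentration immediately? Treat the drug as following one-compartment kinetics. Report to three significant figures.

12100 mg

Vd(total) = 47 kg × 8.1 L/kg = 380.7 L
LD = Vd × C / F / S = 380.7 × 14.00 / 0.64 / 0.69 = 12070 mg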